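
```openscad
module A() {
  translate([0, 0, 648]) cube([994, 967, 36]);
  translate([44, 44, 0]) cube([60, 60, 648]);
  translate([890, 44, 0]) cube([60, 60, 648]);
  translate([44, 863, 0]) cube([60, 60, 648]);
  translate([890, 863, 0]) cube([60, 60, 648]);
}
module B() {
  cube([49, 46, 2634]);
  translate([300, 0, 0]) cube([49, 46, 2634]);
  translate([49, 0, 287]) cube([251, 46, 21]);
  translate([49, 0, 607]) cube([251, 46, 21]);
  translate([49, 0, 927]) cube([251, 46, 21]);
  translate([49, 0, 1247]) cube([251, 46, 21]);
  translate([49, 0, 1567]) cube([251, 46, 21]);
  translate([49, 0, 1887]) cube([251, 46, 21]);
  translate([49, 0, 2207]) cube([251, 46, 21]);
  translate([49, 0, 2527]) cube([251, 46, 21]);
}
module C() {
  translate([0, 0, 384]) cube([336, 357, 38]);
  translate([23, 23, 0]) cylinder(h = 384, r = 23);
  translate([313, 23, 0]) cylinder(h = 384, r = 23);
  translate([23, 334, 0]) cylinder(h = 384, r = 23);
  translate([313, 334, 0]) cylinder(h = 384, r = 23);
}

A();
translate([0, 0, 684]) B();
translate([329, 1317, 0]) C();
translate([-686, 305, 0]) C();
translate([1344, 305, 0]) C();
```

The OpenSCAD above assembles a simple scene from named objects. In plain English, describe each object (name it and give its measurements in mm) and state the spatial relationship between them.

A is a table: top 994 mm (x) × 967 mm (y), 36 mm thick, upper face at z = 684 mm, on four 60×60 mm square legs, each inset 44 mm from the nearest pair of top edges, running from z = 0 to the bottom of the top.

B is a straight ladder. Two 49×46 mm vertical rails, 2634 mm tall, stand 349 mm apart (outside-to-outside) with their front faces coplanar on the −y side. 8 rungs, each 46 mm deep and 21 mm tall, span between the inner faces of the rails, front faces flush with the rails. The lowest rung's underside is at z = 287 mm and rungs are spaced 320 mm apart (underside to underside).

C is a simple wooden stool: a rectangular seat 336 mm (x) by 357 mm (y), 38 mm thick, top face at z = 422 mm, on four round legs, each 46 mm in diameter. The legs rest on z = 0, each leg's axis is inset half a diameter from the nearest pair of seat edges (so the leg's bounding box is flush with the corner).

The ladder is on top of the table. Three stools sit around the table at the +y, −x, +x sides.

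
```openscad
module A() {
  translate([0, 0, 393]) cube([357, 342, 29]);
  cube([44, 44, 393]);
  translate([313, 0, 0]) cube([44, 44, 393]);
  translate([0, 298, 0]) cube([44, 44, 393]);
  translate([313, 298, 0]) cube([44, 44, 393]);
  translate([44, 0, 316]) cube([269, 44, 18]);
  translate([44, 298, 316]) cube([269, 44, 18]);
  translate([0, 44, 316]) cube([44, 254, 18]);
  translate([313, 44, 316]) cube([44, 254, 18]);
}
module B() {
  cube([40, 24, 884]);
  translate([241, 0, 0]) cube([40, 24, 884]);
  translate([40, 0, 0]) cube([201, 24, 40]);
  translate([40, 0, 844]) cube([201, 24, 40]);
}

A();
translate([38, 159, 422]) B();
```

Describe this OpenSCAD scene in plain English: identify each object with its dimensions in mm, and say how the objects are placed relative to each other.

A is a four-legged stool. The seat is 357×342 mm, 29 mm thick, top at z = 422 mm. It stands on four square legs, each 44×44 mm in cross-section, from z = 0 to the seat underside, each flush with a corner of the seat. Four stretchers, 44 mm wide and 18 mm tall, connect adjacent legs with their undersides at z = 316 mm, each running between the inner faces of the legs it joins and aligned with the legs' outer faces on the other axis.

B is a rectangular picture frame lying in the x–z plane (depth along y). The opening is 201 mm wide (x) by 804 mm tall (z), surrounded by a border 40 mm wide on all four sides. The frame is 24 mm deep and is made of two full-height vertical stiles with two horizontal rails fitted between them.

The picture frame is on top of the stool, centred.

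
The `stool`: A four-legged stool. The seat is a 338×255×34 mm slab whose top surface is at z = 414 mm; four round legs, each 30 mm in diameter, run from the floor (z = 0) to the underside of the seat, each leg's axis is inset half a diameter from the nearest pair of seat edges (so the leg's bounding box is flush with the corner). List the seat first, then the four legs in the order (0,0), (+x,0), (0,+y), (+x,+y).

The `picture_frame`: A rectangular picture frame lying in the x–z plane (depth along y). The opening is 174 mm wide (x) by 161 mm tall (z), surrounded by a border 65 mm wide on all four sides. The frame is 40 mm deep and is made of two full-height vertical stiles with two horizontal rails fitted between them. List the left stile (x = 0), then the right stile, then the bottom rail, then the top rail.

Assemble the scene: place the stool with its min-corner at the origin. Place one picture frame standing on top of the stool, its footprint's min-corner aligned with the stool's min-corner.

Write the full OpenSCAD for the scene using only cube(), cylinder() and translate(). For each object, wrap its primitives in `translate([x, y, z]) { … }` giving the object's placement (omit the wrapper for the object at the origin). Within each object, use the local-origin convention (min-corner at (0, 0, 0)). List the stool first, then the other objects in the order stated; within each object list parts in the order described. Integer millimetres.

translate([0, 0, 380]) cube([338, 255, 34]);
translate([15, 15, 0]) cylinder(h = 380, r = 15);
translate([323, 15, 0]) cylinder(h = 380, r = 15);
translate([15, 240, 0]) cylinder(h = 380, r = 15);
translate([323, 240, 0]) cylinder(h = 380, r = 15);
translate([0, 0, 414]) {
  cube([65, 40, 291]);
  translate([239, 0, 0]) cube([65, 40, 291]);
  translate([65, 0, 0]) cube([174, 40, 65]);
  translate([65, 0, 226]) cube([174, 40, 65]);
}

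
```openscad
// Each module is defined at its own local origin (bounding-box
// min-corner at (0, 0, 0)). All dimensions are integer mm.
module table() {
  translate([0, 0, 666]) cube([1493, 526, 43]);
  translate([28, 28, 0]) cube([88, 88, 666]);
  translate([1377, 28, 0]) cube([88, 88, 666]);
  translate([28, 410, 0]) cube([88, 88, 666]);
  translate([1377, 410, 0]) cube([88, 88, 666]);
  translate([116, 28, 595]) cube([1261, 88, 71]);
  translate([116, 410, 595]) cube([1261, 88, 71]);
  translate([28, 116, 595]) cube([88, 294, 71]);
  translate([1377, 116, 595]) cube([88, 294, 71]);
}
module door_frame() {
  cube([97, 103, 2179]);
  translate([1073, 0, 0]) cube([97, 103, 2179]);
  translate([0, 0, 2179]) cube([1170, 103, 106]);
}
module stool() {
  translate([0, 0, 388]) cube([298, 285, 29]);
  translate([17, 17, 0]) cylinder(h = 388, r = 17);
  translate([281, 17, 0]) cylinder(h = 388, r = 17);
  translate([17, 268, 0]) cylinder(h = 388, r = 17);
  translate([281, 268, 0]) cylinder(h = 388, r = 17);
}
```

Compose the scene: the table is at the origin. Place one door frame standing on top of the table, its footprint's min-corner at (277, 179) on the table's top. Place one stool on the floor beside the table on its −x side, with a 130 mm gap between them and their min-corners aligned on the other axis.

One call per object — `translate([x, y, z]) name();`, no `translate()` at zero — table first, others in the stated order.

table();
translate([277, 179, 709]) door_frame();
translate([-428, 0, 0]) stool();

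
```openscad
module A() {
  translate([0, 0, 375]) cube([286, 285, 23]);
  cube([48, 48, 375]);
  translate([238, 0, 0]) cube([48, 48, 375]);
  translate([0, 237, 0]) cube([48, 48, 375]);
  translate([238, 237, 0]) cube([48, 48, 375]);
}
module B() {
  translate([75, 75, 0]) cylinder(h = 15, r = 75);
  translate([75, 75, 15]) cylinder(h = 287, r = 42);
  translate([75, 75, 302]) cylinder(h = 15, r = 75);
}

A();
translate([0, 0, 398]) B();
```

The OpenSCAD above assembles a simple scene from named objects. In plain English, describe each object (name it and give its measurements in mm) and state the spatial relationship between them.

A is a four-legged stool. The seat is 286×285 mm, 23 mm thick, top at z = 398 mm. It stands on four square legs, each 48×48 mm in cross-section, from z = 0 to the seat underside, each flush with a corner of the seat.

B is a spool: two coaxial disc flanges of radius 75 mm and thickness 15 mm, joined by a core cylinder of radius 42 mm and height 287 mm. The lower flange rests on z = 0 and the three cylinders share a vertical axis.

The spool is on top of the stool.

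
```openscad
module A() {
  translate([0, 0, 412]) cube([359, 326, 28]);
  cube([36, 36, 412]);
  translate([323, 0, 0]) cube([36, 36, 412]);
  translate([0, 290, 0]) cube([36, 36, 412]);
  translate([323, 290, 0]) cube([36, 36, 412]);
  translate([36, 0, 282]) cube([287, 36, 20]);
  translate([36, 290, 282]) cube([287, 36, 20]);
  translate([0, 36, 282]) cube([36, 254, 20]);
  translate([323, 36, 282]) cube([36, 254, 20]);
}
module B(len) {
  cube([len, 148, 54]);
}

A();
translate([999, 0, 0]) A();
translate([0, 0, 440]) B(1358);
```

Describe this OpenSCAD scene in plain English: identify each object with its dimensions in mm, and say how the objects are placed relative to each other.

A is a simple wooden stool: a rectangular seat 359 mm (x) by 326 mm (y), 28 mm thick, top face at z = 440 mm, on four square legs, each 36×36 mm in cross-section. The legs rest on z = 0, each flush with a corner of the seat. Four stretchers, 36 mm wide and 20 mm tall, connect adjacent legs with their undersides at z = 282 mm, each running between the inner faces of the legs it joins and aligned with the legs' outer faces on the other axis.

B is a rectangular beam 1358 mm long (x), 148 mm deep (y), 54 mm thick (z).

The beam spans the tops of two stools placed 640 mm apart, resting at z = 440 mm.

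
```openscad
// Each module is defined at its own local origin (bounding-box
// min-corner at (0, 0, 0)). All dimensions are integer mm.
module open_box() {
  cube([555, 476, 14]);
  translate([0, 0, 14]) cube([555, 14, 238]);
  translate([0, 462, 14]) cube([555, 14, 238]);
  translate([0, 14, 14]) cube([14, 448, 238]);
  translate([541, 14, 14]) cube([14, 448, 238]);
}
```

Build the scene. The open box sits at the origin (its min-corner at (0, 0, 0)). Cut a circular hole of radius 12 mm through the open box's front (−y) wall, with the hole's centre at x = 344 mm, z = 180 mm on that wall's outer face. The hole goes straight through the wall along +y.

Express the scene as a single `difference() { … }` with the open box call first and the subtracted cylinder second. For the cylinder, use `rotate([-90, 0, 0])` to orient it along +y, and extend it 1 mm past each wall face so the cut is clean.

difference() {
  open_box();
  translate([344, -1, 180]) rotate([-90, 0, 0]) cylinder(h = 16, r = 12);
}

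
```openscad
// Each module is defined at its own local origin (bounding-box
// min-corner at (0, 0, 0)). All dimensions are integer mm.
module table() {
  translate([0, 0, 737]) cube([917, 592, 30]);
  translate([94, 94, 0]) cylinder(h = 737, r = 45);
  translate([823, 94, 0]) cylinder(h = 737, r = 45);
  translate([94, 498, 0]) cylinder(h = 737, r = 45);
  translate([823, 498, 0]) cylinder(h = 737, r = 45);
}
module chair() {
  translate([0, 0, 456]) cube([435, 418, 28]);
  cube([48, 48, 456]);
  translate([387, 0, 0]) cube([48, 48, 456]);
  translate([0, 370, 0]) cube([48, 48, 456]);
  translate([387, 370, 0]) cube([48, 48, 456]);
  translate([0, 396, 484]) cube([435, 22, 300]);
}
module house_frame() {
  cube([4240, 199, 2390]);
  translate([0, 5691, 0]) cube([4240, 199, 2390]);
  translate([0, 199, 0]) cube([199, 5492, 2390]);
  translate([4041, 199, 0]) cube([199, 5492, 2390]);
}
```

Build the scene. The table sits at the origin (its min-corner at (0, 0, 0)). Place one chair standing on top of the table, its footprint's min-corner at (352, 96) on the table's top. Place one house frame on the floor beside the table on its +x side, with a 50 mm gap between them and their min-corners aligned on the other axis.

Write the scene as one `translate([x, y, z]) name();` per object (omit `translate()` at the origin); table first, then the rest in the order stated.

table();
translate([352, 96, 767]) chair();
translate([967, 0, 0]) house_frame();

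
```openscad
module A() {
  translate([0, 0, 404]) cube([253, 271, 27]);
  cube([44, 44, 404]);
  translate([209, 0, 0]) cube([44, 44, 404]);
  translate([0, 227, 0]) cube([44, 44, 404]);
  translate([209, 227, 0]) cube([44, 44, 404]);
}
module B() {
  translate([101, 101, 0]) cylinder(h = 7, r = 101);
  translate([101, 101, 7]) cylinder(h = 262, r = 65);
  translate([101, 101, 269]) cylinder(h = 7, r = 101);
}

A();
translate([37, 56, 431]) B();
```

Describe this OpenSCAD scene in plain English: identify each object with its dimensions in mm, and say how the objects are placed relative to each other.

A is a four-legged stool. The seat is a 253×271×27 mm slab whose top surface is at z = 431 mm; four square legs, each 44×44 mm in cross-section, run from the floor (z = 0) to the underside of the seat, each flush with a corner of the seat.

B is a spool: two coaxial disc flanges of radius 101 mm and thickness 7 mm, joined by a core cylinder of radius 65 mm and height 262 mm. The lower flange rests on z = 0 and the three cylinders share a vertical axis.

The spool is on top of the stool.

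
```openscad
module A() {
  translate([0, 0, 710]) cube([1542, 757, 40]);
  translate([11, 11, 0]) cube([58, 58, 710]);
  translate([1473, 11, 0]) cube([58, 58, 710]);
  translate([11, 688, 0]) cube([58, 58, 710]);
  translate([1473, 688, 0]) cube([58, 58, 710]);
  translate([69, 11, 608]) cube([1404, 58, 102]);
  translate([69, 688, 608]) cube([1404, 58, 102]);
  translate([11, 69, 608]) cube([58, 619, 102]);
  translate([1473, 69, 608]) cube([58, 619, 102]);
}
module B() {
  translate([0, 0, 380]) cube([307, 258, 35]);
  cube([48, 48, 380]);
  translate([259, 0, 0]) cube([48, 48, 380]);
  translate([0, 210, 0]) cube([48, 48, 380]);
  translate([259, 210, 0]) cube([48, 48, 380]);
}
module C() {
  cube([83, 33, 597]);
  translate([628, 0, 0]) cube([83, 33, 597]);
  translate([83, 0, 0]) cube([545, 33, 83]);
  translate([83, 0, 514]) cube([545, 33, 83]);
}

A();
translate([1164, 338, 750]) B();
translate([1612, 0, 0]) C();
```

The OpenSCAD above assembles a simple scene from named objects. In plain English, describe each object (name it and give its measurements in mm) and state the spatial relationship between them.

A is a table: top 1542 mm (x) × 757 mm (y), 40 mm thick, upper face at z = 750 mm, on four 58×58 mm square legs, each inset 11 mm from the nearest pair of top edges, running from z = 0 to the bottom of the top. Four apron rails, 58 mm thick and 102 mm tall, run between adjacent legs with their top edges flush with the underside of the top and their outer faces flush with the legs' outer faces.

B is a four-legged stool. The seat is 307×258 mm, 35 mm thick, top at z = 415 mm. It stands on four square legs, each 48×48 mm in cross-section, from z = 0 to the seat underside, each flush with a corner of the seat.

C is a rectangular picture frame lying in the x–z plane (depth along y). The opening is 545 mm wide (x) by 431 mm tall (z), surrounded by a border 83 mm wide on all four sides. The frame is 33 mm deep and is made of two full-height vertical stiles with two horizontal rails fitted between them.

The stool is on top of the table. The picture frame is on the floor beside the table on its +x side.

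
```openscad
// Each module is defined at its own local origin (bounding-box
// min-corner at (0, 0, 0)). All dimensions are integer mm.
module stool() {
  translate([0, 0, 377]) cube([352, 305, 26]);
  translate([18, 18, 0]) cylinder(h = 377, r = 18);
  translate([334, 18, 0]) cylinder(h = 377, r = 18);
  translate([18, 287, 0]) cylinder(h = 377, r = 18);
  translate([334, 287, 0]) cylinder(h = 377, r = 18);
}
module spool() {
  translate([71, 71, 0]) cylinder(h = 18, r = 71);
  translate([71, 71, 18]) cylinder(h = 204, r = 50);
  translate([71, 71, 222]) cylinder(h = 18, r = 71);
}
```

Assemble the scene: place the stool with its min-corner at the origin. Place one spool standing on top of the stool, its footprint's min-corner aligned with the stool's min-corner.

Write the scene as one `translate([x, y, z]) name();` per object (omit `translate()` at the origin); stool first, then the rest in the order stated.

stool();
translate([0, 0, 403]) spool();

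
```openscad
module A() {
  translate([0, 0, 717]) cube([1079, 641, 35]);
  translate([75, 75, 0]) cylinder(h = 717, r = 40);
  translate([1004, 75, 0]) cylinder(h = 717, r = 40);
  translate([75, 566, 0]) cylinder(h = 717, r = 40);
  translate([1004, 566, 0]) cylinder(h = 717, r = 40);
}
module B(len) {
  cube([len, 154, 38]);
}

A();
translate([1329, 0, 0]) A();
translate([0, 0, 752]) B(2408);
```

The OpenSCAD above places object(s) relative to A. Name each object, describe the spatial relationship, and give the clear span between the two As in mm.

A is a table. B is a beam. A beam spans the tops of two tables. The clear span between the two tables is 250 mm.

Second table starts at x = 1329; first ends at x = 1079; clear span = 1329 − 1079 = 250 mm.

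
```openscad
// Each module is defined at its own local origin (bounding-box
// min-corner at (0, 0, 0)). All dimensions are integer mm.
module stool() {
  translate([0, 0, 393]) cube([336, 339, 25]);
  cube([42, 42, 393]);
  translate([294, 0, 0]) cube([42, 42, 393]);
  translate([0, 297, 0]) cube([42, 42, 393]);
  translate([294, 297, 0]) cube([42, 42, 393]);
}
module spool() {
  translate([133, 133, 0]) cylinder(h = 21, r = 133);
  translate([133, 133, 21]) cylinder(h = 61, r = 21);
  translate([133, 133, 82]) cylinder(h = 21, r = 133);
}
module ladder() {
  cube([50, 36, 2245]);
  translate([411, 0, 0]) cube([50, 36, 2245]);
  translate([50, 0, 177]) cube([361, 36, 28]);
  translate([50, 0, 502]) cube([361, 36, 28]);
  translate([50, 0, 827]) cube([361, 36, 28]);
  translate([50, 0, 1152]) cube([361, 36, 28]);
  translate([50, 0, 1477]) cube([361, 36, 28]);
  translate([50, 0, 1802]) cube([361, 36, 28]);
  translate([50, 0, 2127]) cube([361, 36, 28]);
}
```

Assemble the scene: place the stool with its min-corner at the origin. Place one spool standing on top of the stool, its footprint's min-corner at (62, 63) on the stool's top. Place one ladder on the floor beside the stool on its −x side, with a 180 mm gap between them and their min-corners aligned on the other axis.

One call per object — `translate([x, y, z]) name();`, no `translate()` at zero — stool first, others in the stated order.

stool();
translate([62, 63, 418]) spool();
translate([-641, 0, 0]) ladder();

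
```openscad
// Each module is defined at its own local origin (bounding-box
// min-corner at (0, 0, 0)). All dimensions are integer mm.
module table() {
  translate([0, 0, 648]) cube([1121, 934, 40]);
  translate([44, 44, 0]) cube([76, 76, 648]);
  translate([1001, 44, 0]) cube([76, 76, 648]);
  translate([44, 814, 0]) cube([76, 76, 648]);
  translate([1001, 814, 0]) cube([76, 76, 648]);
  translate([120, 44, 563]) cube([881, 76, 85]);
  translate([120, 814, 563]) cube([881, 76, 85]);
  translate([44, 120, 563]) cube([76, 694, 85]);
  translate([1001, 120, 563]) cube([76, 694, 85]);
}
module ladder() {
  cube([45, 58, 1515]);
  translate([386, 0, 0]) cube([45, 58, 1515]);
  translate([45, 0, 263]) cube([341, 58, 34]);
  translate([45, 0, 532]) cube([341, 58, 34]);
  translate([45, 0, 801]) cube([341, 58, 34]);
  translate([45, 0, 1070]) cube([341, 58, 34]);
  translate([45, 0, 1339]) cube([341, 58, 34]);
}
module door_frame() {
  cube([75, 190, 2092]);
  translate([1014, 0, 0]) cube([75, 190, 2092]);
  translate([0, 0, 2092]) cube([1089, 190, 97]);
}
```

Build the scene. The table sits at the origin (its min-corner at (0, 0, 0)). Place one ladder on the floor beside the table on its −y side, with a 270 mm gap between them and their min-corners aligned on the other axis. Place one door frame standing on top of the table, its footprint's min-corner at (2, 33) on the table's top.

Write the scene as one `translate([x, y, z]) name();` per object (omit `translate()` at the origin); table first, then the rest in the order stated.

table();
translate([0, -328, 0]) ladder();
translate([2, 33, 688]) door_frame();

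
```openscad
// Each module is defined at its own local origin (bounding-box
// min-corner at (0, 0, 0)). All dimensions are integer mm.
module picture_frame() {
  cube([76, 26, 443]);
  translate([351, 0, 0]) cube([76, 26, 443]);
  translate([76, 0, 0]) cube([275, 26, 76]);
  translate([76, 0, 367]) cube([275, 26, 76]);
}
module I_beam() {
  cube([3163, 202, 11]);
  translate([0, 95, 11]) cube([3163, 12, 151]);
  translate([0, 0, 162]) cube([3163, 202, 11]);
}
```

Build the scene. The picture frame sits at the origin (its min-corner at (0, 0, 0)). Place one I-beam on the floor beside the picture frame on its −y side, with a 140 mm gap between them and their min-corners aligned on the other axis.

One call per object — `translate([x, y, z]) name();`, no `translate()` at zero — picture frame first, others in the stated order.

picture_frame();
translate([0, -342, 0]) I_beam();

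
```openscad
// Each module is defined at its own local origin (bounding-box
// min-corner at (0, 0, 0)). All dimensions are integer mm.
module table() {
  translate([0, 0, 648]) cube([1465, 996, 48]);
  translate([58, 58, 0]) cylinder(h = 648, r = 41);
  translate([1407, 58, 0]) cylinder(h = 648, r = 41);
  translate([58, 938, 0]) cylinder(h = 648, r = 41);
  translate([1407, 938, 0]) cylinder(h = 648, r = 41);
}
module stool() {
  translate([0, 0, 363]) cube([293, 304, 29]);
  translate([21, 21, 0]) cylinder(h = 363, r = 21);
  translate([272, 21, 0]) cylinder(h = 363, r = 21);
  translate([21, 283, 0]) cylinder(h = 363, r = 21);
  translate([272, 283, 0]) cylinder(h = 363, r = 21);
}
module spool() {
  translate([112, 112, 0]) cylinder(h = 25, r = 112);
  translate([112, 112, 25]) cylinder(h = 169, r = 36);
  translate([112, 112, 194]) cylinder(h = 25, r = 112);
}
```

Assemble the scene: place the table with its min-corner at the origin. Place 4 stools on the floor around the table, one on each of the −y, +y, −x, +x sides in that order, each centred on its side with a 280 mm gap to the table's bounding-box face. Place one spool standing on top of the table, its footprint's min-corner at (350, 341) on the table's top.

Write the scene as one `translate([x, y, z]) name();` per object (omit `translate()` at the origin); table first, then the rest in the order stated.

table();
translate([586, -584, 0]) stool();
translate([586, 1276, 0]) stool();
translate([-573, 346, 0]) stool();
translate([1745, 346, 0]) stool();
translate([350, 341, 696]) spool();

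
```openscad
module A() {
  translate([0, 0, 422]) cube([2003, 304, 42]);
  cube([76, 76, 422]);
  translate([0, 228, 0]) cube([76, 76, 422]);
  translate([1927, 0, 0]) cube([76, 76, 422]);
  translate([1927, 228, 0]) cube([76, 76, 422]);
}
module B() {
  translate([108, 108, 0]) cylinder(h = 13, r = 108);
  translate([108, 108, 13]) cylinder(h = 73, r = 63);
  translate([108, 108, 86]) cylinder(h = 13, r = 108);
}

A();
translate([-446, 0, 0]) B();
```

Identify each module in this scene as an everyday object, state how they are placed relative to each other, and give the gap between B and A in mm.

A is a bench. B is a spool. The spool is on the floor beside the bench on its −x side. The gap between the spool and the bench is 230 mm.

The spool's nearest face is 230 mm from the bench's −x face.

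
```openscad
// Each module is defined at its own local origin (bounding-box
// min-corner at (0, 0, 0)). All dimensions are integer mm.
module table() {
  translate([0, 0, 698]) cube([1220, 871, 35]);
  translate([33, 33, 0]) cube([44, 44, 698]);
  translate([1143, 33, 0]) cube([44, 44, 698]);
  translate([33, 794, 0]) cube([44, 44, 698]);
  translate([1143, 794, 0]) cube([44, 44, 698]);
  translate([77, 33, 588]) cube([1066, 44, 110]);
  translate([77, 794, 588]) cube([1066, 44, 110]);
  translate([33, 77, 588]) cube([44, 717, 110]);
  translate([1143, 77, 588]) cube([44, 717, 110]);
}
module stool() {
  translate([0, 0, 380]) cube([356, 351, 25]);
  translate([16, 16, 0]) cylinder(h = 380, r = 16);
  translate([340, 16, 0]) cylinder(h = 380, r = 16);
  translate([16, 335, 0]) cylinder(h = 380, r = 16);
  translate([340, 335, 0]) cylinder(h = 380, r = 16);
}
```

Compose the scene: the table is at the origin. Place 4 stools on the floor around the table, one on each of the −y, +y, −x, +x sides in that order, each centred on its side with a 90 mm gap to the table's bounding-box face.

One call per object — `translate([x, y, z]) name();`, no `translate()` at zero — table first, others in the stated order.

table();
translate([432, -441, 0]) stool();
translate([432, 961, 0]) stool();
translate([-446, 260, 0]) stool();
translate([1310, 260, 0]) stool();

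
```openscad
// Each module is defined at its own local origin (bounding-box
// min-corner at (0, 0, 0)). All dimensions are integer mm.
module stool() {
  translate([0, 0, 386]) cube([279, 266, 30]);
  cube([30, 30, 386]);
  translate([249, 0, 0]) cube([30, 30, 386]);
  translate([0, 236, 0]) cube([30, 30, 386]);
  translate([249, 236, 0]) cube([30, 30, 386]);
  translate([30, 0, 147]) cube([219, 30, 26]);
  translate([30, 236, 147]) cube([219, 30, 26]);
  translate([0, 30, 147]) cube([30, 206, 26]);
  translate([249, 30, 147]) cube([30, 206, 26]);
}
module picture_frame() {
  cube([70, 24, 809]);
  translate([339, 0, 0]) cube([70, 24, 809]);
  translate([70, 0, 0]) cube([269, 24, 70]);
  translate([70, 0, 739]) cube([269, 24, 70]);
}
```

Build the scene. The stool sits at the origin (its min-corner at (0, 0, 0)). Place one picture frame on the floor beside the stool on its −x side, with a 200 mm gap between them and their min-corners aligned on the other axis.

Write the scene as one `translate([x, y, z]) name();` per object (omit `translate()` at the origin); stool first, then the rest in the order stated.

stool();
translate([-609, 0, 0]) picture_frame();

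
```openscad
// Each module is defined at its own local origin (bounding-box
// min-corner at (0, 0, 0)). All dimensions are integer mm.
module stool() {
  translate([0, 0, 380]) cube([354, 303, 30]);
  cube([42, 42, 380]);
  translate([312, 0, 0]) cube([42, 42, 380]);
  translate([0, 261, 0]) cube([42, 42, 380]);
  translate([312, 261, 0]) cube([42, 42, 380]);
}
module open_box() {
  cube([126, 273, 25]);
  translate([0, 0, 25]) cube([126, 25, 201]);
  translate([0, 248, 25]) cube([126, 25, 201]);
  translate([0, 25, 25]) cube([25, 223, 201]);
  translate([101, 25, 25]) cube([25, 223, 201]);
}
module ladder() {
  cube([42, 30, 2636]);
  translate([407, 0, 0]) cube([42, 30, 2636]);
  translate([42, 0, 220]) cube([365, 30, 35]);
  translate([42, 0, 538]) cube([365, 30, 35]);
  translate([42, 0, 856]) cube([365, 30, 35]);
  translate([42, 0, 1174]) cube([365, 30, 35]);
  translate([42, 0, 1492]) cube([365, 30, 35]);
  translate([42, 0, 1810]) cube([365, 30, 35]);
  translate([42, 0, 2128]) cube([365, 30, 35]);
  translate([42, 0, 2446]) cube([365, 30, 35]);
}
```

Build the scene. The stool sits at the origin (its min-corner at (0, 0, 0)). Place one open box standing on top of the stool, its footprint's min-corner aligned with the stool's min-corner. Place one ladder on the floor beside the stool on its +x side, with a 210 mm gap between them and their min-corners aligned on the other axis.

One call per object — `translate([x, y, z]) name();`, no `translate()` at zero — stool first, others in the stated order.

stool();
translate([0, 0, 410]) open_box();
translate([564, 0, 0]) ladder();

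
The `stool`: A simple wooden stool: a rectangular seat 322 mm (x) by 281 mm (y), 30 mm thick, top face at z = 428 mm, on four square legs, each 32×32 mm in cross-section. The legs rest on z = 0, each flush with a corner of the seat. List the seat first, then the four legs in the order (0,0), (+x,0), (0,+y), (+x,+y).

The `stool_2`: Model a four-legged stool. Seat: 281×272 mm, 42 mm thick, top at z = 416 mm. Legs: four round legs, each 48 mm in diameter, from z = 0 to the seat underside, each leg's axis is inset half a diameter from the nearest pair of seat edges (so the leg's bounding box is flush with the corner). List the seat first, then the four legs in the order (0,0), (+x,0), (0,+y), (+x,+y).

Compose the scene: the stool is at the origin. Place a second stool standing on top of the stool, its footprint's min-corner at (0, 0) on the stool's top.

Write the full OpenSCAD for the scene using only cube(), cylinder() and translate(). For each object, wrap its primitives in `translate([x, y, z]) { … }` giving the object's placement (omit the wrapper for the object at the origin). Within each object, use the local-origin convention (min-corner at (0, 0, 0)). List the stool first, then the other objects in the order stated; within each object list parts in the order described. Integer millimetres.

translate([0, 0, 398]) cube([322, 281, 30]);
cube([32, 32, 398]);
translate([290, 0, 0]) cube([32, 32, 398]);
translate([0, 249, 0]) cube([32, 32, 398]);
translate([290, 249, 0]) cube([32, 32, 398]);
translate([0, 0, 428]) {
  translate([0, 0, 374]) cube([281, 272, 42]);
  translate([24, 24, 0]) cylinder(h = 374, r = 24);
  translate([257, 24, 0]) cylinder(h = 374, r = 24);
  translate([24, 248, 0]) cylinder(h = 374, r = 24);
  translate([257, 248, 0]) cylinder(h = 374, r = 24);
}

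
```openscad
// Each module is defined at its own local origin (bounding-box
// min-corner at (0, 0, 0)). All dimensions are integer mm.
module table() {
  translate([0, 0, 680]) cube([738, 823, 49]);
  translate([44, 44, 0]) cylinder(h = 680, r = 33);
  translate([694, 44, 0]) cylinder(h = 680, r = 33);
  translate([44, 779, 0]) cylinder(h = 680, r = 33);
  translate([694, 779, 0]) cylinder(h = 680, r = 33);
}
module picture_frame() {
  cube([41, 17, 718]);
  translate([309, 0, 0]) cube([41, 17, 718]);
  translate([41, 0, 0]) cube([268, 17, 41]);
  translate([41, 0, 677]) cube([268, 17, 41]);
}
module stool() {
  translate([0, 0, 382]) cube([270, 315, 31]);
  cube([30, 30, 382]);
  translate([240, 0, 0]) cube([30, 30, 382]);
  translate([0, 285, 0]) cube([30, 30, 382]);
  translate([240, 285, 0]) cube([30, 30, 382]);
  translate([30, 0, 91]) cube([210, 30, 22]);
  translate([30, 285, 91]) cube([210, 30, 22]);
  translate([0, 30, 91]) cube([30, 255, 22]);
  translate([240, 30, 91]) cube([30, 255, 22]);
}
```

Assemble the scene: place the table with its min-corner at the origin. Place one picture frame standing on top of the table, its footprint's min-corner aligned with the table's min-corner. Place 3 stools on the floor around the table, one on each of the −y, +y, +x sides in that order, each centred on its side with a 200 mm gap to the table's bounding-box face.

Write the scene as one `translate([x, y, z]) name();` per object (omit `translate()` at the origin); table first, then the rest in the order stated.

table();
translate([0, 0, 729]) picture_frame();
translate([234, -515, 0]) stool();
translate([234, 1023, 0]) stool();
translate([938, 254, 0]) stool();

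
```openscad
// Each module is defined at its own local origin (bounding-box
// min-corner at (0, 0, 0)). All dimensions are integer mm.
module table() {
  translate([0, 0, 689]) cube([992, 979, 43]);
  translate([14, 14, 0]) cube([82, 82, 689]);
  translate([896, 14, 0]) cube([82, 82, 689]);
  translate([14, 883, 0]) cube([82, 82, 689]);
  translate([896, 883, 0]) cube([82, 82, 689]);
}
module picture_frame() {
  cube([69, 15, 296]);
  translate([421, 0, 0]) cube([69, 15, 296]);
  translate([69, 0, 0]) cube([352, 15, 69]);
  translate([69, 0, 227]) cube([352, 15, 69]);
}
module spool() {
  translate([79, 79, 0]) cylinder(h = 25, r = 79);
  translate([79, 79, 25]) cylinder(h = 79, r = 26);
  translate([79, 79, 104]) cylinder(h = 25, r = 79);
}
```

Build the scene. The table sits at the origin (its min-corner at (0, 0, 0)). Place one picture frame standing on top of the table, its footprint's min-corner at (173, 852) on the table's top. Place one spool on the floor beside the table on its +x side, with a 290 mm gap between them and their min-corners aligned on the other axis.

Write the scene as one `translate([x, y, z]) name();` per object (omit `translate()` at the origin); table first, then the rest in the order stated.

table();
translate([173, 852, 732]) picture_frame();
translate([1282, 0, 0]) spool();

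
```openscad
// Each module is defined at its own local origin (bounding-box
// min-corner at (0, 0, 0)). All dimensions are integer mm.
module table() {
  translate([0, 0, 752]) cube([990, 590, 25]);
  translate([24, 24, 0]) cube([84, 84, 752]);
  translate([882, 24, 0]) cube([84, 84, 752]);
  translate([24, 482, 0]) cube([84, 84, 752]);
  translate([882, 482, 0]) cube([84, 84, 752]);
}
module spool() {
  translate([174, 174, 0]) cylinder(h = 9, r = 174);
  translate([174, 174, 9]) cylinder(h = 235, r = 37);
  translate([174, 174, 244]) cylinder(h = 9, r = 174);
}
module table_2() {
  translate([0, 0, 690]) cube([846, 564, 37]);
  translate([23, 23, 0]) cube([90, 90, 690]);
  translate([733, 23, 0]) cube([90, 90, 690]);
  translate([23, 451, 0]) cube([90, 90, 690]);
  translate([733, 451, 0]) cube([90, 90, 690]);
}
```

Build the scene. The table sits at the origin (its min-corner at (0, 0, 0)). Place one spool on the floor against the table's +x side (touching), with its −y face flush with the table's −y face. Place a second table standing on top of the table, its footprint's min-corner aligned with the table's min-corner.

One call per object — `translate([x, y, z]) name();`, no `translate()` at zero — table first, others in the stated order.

table();
translate([990, 0, 0]) spool();
translate([0, 0, 777]) table_2();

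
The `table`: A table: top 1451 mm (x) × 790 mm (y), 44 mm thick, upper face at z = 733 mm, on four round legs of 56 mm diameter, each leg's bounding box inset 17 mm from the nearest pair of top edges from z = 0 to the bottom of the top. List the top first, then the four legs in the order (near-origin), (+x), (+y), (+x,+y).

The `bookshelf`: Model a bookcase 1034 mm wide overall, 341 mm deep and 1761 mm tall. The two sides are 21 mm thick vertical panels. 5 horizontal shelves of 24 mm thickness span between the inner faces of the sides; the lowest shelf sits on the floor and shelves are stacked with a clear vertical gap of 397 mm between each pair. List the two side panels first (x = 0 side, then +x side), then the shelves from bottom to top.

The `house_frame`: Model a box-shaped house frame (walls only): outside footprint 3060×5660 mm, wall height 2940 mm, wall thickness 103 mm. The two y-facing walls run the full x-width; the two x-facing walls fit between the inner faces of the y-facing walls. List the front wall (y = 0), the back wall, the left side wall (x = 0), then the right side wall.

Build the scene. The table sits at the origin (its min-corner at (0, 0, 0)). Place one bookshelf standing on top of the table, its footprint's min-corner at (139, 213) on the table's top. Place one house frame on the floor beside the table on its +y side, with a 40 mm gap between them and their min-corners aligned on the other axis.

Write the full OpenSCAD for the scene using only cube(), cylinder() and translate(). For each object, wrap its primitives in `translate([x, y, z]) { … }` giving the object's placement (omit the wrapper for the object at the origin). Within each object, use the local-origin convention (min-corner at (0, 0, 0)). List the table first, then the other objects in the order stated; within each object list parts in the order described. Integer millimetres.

translate([0, 0, 689]) cube([1451, 790, 44]);
translate([45, 45, 0]) cylinder(h = 689, r = 28);
translate([1406, 45, 0]) cylinder(h = 689, r = 28);
translate([45, 745, 0]) cylinder(h = 689, r = 28);
translate([1406, 745, 0]) cylinder(h = 689, r = 28);
translate([139, 213, 733]) {
  cube([21, 341, 1761]);
  translate([1013, 0, 0]) cube([21, 341, 1761]);
  translate([21, 0, 0]) cube([992, 341, 24]);
  translate([21, 0, 421]) cube([992, 341, 24]);
  translate([21, 0, 842]) cube([992, 341, 24]);
  translate([21, 0, 1263]) cube([992, 341, 24]);
  translate([21, 0, 1684]) cube([992, 341, 24]);
}
translate([0, 830, 0]) {
  cube([3060, 103, 2940]);
  translate([0, 5557, 0]) cube([3060, 103, 2940]);
  translate([0, 103, 0]) cube([103, 5454, 2940]);
  translate([2957, 103, 0]) cube([103, 5454, 2940]);
}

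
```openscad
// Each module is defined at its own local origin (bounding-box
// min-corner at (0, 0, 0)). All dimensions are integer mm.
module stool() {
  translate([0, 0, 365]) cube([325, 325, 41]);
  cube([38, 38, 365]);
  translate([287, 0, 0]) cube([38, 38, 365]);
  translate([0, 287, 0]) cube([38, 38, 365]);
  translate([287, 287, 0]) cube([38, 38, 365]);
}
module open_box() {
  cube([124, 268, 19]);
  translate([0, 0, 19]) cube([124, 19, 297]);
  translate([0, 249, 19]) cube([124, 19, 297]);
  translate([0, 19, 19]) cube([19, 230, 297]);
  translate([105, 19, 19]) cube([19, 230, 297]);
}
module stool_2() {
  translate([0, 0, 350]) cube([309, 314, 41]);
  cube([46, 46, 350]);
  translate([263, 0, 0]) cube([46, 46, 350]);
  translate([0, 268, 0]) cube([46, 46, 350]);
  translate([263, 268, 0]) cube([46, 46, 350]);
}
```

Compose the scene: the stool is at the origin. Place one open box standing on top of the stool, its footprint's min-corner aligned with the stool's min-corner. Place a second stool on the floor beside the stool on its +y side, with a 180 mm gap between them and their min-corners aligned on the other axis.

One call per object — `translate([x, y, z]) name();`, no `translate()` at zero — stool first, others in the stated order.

stool();
translate([0, 0, 406]) open_box();
translate([0, 505, 0]) stool_2();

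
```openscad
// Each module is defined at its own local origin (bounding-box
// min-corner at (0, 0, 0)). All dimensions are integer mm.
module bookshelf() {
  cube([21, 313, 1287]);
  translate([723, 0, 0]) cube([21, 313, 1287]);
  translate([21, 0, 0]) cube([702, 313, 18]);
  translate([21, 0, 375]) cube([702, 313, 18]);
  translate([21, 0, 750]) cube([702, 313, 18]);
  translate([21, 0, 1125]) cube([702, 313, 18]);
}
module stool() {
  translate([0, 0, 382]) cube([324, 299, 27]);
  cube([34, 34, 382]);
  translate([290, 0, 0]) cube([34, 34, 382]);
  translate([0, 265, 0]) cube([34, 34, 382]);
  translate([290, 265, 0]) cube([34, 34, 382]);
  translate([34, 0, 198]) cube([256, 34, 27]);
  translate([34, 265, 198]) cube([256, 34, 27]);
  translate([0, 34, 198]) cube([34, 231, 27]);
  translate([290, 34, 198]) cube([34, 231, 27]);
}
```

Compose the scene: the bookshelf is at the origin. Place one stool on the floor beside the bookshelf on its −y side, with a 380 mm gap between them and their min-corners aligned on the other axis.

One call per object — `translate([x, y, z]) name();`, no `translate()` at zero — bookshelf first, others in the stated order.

bookshelf();
translate([0, -679, 0]) stool();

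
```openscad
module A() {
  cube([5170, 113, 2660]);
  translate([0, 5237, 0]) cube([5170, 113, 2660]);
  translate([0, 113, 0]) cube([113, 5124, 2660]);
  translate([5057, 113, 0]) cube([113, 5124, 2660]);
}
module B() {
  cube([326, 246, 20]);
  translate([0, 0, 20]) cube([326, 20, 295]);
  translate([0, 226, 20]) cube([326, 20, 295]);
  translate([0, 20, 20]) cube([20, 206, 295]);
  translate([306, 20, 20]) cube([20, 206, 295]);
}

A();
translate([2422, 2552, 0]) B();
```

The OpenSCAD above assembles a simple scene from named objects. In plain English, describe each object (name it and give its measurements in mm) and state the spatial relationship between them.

A is a box-shaped house frame (walls only): outside footprint 5170×5350 mm, wall height 2660 mm, wall thickness 113 mm. The two y-facing walls run the full x-width; the two x-facing walls fit between the inner faces of the y-facing walls.

B is an open storage box with external size 326×246×315 mm and wall thickness 20 mm (the base is also 20 mm thick). The base covers the whole footprint; the four walls stand on the base, with the y-facing walls full-width and the x-facing walls fitting between their inner faces.

The open box sits inside the house frame, centred.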